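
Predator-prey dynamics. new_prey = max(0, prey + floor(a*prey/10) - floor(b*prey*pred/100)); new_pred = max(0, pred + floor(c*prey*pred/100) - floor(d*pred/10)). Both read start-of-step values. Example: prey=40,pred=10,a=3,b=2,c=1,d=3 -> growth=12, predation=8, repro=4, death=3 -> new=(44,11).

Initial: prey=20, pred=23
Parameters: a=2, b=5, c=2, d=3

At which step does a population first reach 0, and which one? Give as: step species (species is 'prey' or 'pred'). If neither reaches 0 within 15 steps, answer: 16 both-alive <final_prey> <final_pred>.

Answer: 2 prey

Derivation:
Step 1: prey: 20+4-23=1; pred: 23+9-6=26
Step 2: prey: 1+0-1=0; pred: 26+0-7=19
First extinction: prey at step 2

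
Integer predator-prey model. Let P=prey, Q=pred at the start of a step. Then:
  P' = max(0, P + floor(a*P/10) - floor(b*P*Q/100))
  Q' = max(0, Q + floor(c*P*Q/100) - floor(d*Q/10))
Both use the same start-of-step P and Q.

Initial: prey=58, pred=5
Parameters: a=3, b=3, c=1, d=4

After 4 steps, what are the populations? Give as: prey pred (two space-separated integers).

Answer: 93 11

Derivation:
Step 1: prey: 58+17-8=67; pred: 5+2-2=5
Step 2: prey: 67+20-10=77; pred: 5+3-2=6
Step 3: prey: 77+23-13=87; pred: 6+4-2=8
Step 4: prey: 87+26-20=93; pred: 8+6-3=11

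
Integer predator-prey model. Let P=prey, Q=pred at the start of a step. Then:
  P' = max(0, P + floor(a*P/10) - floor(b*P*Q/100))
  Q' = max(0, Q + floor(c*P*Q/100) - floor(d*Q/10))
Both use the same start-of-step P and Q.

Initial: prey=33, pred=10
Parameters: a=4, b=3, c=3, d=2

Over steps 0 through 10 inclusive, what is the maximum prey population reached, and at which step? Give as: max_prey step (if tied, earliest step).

Step 1: prey: 33+13-9=37; pred: 10+9-2=17
Step 2: prey: 37+14-18=33; pred: 17+18-3=32
Step 3: prey: 33+13-31=15; pred: 32+31-6=57
Step 4: prey: 15+6-25=0; pred: 57+25-11=71
Step 5: prey: 0+0-0=0; pred: 71+0-14=57
Step 6: prey: 0+0-0=0; pred: 57+0-11=46
Step 7: prey: 0+0-0=0; pred: 46+0-9=37
Step 8: prey: 0+0-0=0; pred: 37+0-7=30
Step 9: prey: 0+0-0=0; pred: 30+0-6=24
Step 10: prey: 0+0-0=0; pred: 24+0-4=20
Max prey = 37 at step 1

Answer: 37 1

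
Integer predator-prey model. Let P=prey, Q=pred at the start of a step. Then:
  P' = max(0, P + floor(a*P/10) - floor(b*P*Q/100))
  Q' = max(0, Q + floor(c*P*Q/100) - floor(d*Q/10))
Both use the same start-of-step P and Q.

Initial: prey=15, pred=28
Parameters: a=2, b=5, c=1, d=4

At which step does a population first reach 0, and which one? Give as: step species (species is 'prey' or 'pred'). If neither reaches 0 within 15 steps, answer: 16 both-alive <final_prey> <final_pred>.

Answer: 1 prey

Derivation:
Step 1: prey: 15+3-21=0; pred: 28+4-11=21
First extinction: prey at step 1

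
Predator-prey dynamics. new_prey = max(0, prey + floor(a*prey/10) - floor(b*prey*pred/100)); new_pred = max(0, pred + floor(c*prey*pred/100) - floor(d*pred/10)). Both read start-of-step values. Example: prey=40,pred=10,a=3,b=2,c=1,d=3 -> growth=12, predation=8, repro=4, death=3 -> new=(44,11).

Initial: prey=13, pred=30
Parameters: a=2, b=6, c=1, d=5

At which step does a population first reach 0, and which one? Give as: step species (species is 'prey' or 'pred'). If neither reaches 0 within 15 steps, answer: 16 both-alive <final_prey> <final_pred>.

Step 1: prey: 13+2-23=0; pred: 30+3-15=18
First extinction: prey at step 1

Answer: 1 prey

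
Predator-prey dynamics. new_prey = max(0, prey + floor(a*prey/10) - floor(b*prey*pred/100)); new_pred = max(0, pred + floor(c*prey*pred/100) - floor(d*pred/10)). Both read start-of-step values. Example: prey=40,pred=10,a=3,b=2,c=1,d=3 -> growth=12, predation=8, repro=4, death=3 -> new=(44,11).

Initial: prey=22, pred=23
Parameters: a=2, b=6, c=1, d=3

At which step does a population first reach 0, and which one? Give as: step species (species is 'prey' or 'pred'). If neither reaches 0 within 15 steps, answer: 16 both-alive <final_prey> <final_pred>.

Step 1: prey: 22+4-30=0; pred: 23+5-6=22
First extinction: prey at step 1

Answer: 1 prey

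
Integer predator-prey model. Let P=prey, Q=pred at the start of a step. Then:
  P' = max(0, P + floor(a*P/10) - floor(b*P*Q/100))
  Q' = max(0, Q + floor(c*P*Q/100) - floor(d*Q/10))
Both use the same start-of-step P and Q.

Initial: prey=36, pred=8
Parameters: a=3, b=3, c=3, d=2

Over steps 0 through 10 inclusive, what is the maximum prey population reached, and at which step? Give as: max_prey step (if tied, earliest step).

Answer: 38 1

Derivation:
Step 1: prey: 36+10-8=38; pred: 8+8-1=15
Step 2: prey: 38+11-17=32; pred: 15+17-3=29
Step 3: prey: 32+9-27=14; pred: 29+27-5=51
Step 4: prey: 14+4-21=0; pred: 51+21-10=62
Step 5: prey: 0+0-0=0; pred: 62+0-12=50
Step 6: prey: 0+0-0=0; pred: 50+0-10=40
Step 7: prey: 0+0-0=0; pred: 40+0-8=32
Step 8: prey: 0+0-0=0; pred: 32+0-6=26
Step 9: prey: 0+0-0=0; pred: 26+0-5=21
Step 10: prey: 0+0-0=0; pred: 21+0-4=17
Max prey = 38 at step 1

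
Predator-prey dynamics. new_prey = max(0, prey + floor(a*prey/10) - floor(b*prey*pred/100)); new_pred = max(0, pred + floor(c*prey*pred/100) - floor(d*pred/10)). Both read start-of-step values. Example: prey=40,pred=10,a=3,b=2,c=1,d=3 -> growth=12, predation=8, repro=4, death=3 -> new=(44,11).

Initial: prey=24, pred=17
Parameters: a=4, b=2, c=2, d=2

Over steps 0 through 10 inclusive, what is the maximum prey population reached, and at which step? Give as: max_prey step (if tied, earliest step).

Answer: 25 1

Derivation:
Step 1: prey: 24+9-8=25; pred: 17+8-3=22
Step 2: prey: 25+10-11=24; pred: 22+11-4=29
Step 3: prey: 24+9-13=20; pred: 29+13-5=37
Step 4: prey: 20+8-14=14; pred: 37+14-7=44
Step 5: prey: 14+5-12=7; pred: 44+12-8=48
Step 6: prey: 7+2-6=3; pred: 48+6-9=45
Step 7: prey: 3+1-2=2; pred: 45+2-9=38
Step 8: prey: 2+0-1=1; pred: 38+1-7=32
Step 9: prey: 1+0-0=1; pred: 32+0-6=26
Step 10: prey: 1+0-0=1; pred: 26+0-5=21
Max prey = 25 at step 1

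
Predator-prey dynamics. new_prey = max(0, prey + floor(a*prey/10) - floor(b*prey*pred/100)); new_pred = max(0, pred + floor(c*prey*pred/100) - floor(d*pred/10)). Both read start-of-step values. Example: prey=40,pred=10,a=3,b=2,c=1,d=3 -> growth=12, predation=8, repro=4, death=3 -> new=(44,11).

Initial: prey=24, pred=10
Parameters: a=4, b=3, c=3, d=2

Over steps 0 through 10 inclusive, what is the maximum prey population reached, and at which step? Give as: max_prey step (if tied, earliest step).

Answer: 26 1

Derivation:
Step 1: prey: 24+9-7=26; pred: 10+7-2=15
Step 2: prey: 26+10-11=25; pred: 15+11-3=23
Step 3: prey: 25+10-17=18; pred: 23+17-4=36
Step 4: prey: 18+7-19=6; pred: 36+19-7=48
Step 5: prey: 6+2-8=0; pred: 48+8-9=47
Step 6: prey: 0+0-0=0; pred: 47+0-9=38
Step 7: prey: 0+0-0=0; pred: 38+0-7=31
Step 8: prey: 0+0-0=0; pred: 31+0-6=25
Step 9: prey: 0+0-0=0; pred: 25+0-5=20
Step 10: prey: 0+0-0=0; pred: 20+0-4=16
Max prey = 26 at step 1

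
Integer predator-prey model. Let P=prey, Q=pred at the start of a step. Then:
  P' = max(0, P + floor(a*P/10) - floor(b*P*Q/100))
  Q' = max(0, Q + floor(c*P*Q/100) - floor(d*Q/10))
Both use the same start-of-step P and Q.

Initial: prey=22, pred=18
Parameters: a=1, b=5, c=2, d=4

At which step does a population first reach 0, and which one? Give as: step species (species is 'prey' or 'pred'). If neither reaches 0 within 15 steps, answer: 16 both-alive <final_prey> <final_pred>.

Step 1: prey: 22+2-19=5; pred: 18+7-7=18
Step 2: prey: 5+0-4=1; pred: 18+1-7=12
Step 3: prey: 1+0-0=1; pred: 12+0-4=8
Step 4: prey: 1+0-0=1; pred: 8+0-3=5
Step 5: prey: 1+0-0=1; pred: 5+0-2=3
Step 6: prey: 1+0-0=1; pred: 3+0-1=2
Step 7: prey: 1+0-0=1; pred: 2+0-0=2
Steps 8-15: state stable at prey=1, pred=2 (no change)
No extinction within 15 steps

Answer: 16 both-alive 1 2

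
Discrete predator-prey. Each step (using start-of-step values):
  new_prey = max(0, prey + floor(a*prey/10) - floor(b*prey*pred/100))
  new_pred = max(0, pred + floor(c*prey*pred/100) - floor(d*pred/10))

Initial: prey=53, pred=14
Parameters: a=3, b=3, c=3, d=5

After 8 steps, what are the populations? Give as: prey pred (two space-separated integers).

Answer: 0 2

Derivation:
Step 1: prey: 53+15-22=46; pred: 14+22-7=29
Step 2: prey: 46+13-40=19; pred: 29+40-14=55
Step 3: prey: 19+5-31=0; pred: 55+31-27=59
Step 4: prey: 0+0-0=0; pred: 59+0-29=30
Step 5: prey: 0+0-0=0; pred: 30+0-15=15
Step 6: prey: 0+0-0=0; pred: 15+0-7=8
Step 7: prey: 0+0-0=0; pred: 8+0-4=4
Step 8: prey: 0+0-0=0; pred: 4+0-2=2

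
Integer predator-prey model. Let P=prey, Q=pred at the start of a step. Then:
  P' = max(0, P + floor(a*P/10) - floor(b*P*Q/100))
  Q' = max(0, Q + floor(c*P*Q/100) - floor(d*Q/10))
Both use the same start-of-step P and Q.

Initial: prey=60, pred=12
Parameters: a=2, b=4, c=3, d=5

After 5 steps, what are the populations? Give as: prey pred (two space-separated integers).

Answer: 0 8

Derivation:
Step 1: prey: 60+12-28=44; pred: 12+21-6=27
Step 2: prey: 44+8-47=5; pred: 27+35-13=49
Step 3: prey: 5+1-9=0; pred: 49+7-24=32
Step 4: prey: 0+0-0=0; pred: 32+0-16=16
Step 5: prey: 0+0-0=0; pred: 16+0-8=8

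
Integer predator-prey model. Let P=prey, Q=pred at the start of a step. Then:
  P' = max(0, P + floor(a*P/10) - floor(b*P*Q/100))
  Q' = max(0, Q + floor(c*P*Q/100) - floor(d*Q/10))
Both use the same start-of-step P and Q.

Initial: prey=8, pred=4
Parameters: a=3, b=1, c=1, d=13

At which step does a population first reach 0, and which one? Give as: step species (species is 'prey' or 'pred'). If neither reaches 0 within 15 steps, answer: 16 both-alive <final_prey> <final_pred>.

Answer: 1 pred

Derivation:
Step 1: prey: 8+2-0=10; pred: 4+0-5=0
First extinction: pred at step 1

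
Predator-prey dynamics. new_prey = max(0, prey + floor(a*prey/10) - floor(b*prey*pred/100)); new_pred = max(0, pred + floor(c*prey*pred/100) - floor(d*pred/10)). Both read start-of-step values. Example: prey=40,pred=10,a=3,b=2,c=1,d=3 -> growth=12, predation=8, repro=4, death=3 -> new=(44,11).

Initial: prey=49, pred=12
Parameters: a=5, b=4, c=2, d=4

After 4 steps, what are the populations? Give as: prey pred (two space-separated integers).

Step 1: prey: 49+24-23=50; pred: 12+11-4=19
Step 2: prey: 50+25-38=37; pred: 19+19-7=31
Step 3: prey: 37+18-45=10; pred: 31+22-12=41
Step 4: prey: 10+5-16=0; pred: 41+8-16=33

Answer: 0 33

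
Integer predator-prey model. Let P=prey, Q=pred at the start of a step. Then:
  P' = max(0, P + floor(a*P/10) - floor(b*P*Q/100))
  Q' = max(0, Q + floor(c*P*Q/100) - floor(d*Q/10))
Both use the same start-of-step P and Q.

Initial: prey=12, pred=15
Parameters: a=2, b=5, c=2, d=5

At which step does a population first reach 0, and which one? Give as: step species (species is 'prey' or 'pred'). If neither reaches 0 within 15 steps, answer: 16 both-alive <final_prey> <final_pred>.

Answer: 16 both-alive 3 1

Derivation:
Step 1: prey: 12+2-9=5; pred: 15+3-7=11
Step 2: prey: 5+1-2=4; pred: 11+1-5=7
Step 3: prey: 4+0-1=3; pred: 7+0-3=4
Step 4: prey: 3+0-0=3; pred: 4+0-2=2
Step 5: prey: 3+0-0=3; pred: 2+0-1=1
Step 6: prey: 3+0-0=3; pred: 1+0-0=1
Steps 7-15: state stable at prey=3, pred=1 (no change)
No extinction within 15 steps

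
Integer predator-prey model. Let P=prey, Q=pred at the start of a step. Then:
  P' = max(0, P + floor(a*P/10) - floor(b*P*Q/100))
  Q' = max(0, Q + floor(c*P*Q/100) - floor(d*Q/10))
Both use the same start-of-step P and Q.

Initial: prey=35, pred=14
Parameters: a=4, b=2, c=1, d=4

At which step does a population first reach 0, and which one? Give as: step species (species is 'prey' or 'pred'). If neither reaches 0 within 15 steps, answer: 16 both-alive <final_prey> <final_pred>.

Step 1: prey: 35+14-9=40; pred: 14+4-5=13
Step 2: prey: 40+16-10=46; pred: 13+5-5=13
Step 3: prey: 46+18-11=53; pred: 13+5-5=13
Step 4: prey: 53+21-13=61; pred: 13+6-5=14
Step 5: prey: 61+24-17=68; pred: 14+8-5=17
Step 6: prey: 68+27-23=72; pred: 17+11-6=22
Step 7: prey: 72+28-31=69; pred: 22+15-8=29
Step 8: prey: 69+27-40=56; pred: 29+20-11=38
Step 9: prey: 56+22-42=36; pred: 38+21-15=44
Step 10: prey: 36+14-31=19; pred: 44+15-17=42
Step 11: prey: 19+7-15=11; pred: 42+7-16=33
Step 12: prey: 11+4-7=8; pred: 33+3-13=23
Step 13: prey: 8+3-3=8; pred: 23+1-9=15
Step 14: prey: 8+3-2=9; pred: 15+1-6=10
Step 15: prey: 9+3-1=11; pred: 10+0-4=6
No extinction within 15 steps

Answer: 16 both-alive 11 6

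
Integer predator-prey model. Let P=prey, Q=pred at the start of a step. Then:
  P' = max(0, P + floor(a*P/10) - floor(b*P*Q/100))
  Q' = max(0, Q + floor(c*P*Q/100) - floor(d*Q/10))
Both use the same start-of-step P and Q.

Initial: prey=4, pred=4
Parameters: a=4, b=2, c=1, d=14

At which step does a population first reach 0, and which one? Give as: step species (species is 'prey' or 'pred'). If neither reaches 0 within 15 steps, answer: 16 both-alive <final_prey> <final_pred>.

Step 1: prey: 4+1-0=5; pred: 4+0-5=0
First extinction: pred at step 1

Answer: 1 pred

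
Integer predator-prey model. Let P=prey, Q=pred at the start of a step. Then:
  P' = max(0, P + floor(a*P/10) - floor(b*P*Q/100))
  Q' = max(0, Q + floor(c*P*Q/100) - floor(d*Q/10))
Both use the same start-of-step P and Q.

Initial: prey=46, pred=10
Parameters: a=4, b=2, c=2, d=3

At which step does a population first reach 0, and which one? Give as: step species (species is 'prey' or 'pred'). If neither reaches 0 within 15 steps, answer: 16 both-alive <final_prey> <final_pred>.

Answer: 5 prey

Derivation:
Step 1: prey: 46+18-9=55; pred: 10+9-3=16
Step 2: prey: 55+22-17=60; pred: 16+17-4=29
Step 3: prey: 60+24-34=50; pred: 29+34-8=55
Step 4: prey: 50+20-55=15; pred: 55+55-16=94
Step 5: prey: 15+6-28=0; pred: 94+28-28=94
First extinction: prey at step 5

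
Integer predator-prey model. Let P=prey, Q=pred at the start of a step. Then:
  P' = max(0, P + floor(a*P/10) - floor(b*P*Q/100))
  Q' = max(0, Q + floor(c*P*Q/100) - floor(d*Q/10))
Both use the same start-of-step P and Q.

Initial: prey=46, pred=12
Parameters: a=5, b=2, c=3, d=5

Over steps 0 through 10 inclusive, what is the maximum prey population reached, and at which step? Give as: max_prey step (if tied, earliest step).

Step 1: prey: 46+23-11=58; pred: 12+16-6=22
Step 2: prey: 58+29-25=62; pred: 22+38-11=49
Step 3: prey: 62+31-60=33; pred: 49+91-24=116
Step 4: prey: 33+16-76=0; pred: 116+114-58=172
Step 5: prey: 0+0-0=0; pred: 172+0-86=86
Step 6: prey: 0+0-0=0; pred: 86+0-43=43
Step 7: prey: 0+0-0=0; pred: 43+0-21=22
Step 8: prey: 0+0-0=0; pred: 22+0-11=11
Step 9: prey: 0+0-0=0; pred: 11+0-5=6
Step 10: prey: 0+0-0=0; pred: 6+0-3=3
Max prey = 62 at step 2

Answer: 62 2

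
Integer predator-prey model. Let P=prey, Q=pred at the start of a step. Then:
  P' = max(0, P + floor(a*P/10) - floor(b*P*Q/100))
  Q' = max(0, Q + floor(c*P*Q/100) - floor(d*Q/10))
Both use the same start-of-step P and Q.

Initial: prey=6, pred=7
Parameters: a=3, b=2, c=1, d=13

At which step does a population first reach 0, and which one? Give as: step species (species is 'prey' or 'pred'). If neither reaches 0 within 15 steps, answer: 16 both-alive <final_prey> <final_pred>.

Answer: 1 pred

Derivation:
Step 1: prey: 6+1-0=7; pred: 7+0-9=0
First extinction: pred at step 1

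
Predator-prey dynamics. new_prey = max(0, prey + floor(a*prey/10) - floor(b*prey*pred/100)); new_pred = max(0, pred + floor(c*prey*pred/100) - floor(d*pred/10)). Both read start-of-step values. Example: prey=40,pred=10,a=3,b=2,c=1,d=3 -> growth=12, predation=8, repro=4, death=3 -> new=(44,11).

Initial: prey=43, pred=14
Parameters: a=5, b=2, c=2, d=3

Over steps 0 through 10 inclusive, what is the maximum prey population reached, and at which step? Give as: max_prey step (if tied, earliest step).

Answer: 56 2

Derivation:
Step 1: prey: 43+21-12=52; pred: 14+12-4=22
Step 2: prey: 52+26-22=56; pred: 22+22-6=38
Step 3: prey: 56+28-42=42; pred: 38+42-11=69
Step 4: prey: 42+21-57=6; pred: 69+57-20=106
Step 5: prey: 6+3-12=0; pred: 106+12-31=87
Step 6: prey: 0+0-0=0; pred: 87+0-26=61
Step 7: prey: 0+0-0=0; pred: 61+0-18=43
Step 8: prey: 0+0-0=0; pred: 43+0-12=31
Step 9: prey: 0+0-0=0; pred: 31+0-9=22
Step 10: prey: 0+0-0=0; pred: 22+0-6=16
Max prey = 56 at step 2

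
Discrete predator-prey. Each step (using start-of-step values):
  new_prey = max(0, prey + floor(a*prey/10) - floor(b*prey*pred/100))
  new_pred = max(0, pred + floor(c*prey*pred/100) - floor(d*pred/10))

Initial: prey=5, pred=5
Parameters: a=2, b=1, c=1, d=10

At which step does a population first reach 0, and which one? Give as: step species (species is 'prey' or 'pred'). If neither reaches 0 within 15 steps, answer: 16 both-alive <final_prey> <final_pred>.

Step 1: prey: 5+1-0=6; pred: 5+0-5=0
First extinction: pred at step 1

Answer: 1 pred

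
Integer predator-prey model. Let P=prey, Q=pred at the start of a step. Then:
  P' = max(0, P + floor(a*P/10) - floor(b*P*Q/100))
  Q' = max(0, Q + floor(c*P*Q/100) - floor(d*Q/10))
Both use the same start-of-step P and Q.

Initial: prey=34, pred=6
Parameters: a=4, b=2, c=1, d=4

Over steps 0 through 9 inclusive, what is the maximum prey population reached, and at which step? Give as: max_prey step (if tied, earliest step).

Answer: 124 6

Derivation:
Step 1: prey: 34+13-4=43; pred: 6+2-2=6
Step 2: prey: 43+17-5=55; pred: 6+2-2=6
Step 3: prey: 55+22-6=71; pred: 6+3-2=7
Step 4: prey: 71+28-9=90; pred: 7+4-2=9
Step 5: prey: 90+36-16=110; pred: 9+8-3=14
Step 6: prey: 110+44-30=124; pred: 14+15-5=24
Step 7: prey: 124+49-59=114; pred: 24+29-9=44
Step 8: prey: 114+45-100=59; pred: 44+50-17=77
Step 9: prey: 59+23-90=0; pred: 77+45-30=92
Max prey = 124 at step 6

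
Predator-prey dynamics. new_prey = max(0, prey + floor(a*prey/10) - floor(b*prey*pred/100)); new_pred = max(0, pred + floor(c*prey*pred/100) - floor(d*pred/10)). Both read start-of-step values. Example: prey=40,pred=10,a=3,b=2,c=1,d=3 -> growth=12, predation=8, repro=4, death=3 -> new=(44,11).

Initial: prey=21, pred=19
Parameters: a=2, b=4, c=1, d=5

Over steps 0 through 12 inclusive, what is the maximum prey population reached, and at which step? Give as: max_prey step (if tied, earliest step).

Step 1: prey: 21+4-15=10; pred: 19+3-9=13
Step 2: prey: 10+2-5=7; pred: 13+1-6=8
Step 3: prey: 7+1-2=6; pred: 8+0-4=4
Step 4: prey: 6+1-0=7; pred: 4+0-2=2
Step 5: prey: 7+1-0=8; pred: 2+0-1=1
Step 6: prey: 8+1-0=9; pred: 1+0-0=1
Step 7: prey: 9+1-0=10; pred: 1+0-0=1
Step 8: prey: 10+2-0=12; pred: 1+0-0=1
Step 9: prey: 12+2-0=14; pred: 1+0-0=1
Step 10: prey: 14+2-0=16; pred: 1+0-0=1
Step 11: prey: 16+3-0=19; pred: 1+0-0=1
Step 12: prey: 19+3-0=22; pred: 1+0-0=1
Max prey = 22 at step 12

Answer: 22 12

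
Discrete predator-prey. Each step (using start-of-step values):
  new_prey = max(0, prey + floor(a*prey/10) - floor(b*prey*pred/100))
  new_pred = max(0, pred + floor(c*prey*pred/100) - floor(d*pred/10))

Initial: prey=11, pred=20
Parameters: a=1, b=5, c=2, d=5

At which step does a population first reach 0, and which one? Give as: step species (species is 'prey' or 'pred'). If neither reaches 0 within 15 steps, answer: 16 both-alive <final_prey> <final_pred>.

Answer: 16 both-alive 1 1

Derivation:
Step 1: prey: 11+1-11=1; pred: 20+4-10=14
Step 2: prey: 1+0-0=1; pred: 14+0-7=7
Step 3: prey: 1+0-0=1; pred: 7+0-3=4
Step 4: prey: 1+0-0=1; pred: 4+0-2=2
Step 5: prey: 1+0-0=1; pred: 2+0-1=1
Step 6: prey: 1+0-0=1; pred: 1+0-0=1
Steps 7-15: state stable at prey=1, pred=1 (no change)
No extinction within 15 steps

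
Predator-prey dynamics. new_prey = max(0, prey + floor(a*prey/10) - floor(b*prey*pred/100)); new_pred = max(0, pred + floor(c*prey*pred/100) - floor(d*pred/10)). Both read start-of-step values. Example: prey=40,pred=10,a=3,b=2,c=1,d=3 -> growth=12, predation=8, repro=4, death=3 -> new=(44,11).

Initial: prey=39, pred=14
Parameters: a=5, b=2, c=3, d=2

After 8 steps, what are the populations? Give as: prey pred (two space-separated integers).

Step 1: prey: 39+19-10=48; pred: 14+16-2=28
Step 2: prey: 48+24-26=46; pred: 28+40-5=63
Step 3: prey: 46+23-57=12; pred: 63+86-12=137
Step 4: prey: 12+6-32=0; pred: 137+49-27=159
Step 5: prey: 0+0-0=0; pred: 159+0-31=128
Step 6: prey: 0+0-0=0; pred: 128+0-25=103
Step 7: prey: 0+0-0=0; pred: 103+0-20=83
Step 8: prey: 0+0-0=0; pred: 83+0-16=67

Answer: 0 67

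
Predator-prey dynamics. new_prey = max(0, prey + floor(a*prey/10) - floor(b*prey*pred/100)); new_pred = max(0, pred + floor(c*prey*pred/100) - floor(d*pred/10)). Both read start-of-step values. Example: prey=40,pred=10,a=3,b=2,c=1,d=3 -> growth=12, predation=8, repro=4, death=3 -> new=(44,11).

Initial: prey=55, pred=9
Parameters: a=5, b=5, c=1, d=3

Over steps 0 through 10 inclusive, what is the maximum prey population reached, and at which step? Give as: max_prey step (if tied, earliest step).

Answer: 58 1

Derivation:
Step 1: prey: 55+27-24=58; pred: 9+4-2=11
Step 2: prey: 58+29-31=56; pred: 11+6-3=14
Step 3: prey: 56+28-39=45; pred: 14+7-4=17
Step 4: prey: 45+22-38=29; pred: 17+7-5=19
Step 5: prey: 29+14-27=16; pred: 19+5-5=19
Step 6: prey: 16+8-15=9; pred: 19+3-5=17
Step 7: prey: 9+4-7=6; pred: 17+1-5=13
Step 8: prey: 6+3-3=6; pred: 13+0-3=10
Step 9: prey: 6+3-3=6; pred: 10+0-3=7
Step 10: prey: 6+3-2=7; pred: 7+0-2=5
Max prey = 58 at step 1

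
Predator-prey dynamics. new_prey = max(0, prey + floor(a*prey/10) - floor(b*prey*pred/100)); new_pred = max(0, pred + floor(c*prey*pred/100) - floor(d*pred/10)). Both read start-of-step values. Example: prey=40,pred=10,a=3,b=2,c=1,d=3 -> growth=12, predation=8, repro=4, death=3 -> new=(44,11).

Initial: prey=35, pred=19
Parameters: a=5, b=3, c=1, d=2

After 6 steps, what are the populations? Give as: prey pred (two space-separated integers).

Answer: 8 22

Derivation:
Step 1: prey: 35+17-19=33; pred: 19+6-3=22
Step 2: prey: 33+16-21=28; pred: 22+7-4=25
Step 3: prey: 28+14-21=21; pred: 25+7-5=27
Step 4: prey: 21+10-17=14; pred: 27+5-5=27
Step 5: prey: 14+7-11=10; pred: 27+3-5=25
Step 6: prey: 10+5-7=8; pred: 25+2-5=22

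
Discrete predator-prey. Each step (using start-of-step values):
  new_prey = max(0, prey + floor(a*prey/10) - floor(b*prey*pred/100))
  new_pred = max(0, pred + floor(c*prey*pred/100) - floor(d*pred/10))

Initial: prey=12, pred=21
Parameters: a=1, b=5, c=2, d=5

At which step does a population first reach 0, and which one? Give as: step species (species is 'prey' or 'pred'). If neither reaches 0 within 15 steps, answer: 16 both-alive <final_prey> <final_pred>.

Step 1: prey: 12+1-12=1; pred: 21+5-10=16
Step 2: prey: 1+0-0=1; pred: 16+0-8=8
Step 3: prey: 1+0-0=1; pred: 8+0-4=4
Step 4: prey: 1+0-0=1; pred: 4+0-2=2
Step 5: prey: 1+0-0=1; pred: 2+0-1=1
Step 6: prey: 1+0-0=1; pred: 1+0-0=1
Steps 7-15: state stable at prey=1, pred=1 (no change)
No extinction within 15 steps

Answer: 16 both-alive 1 1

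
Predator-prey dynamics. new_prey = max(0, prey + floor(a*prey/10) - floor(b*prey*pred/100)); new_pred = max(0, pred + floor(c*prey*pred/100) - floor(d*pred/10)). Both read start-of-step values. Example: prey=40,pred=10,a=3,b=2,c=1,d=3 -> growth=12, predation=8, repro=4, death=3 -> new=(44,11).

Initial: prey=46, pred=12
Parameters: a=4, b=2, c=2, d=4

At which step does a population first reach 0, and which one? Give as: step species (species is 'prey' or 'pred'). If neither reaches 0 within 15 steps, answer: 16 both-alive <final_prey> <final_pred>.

Step 1: prey: 46+18-11=53; pred: 12+11-4=19
Step 2: prey: 53+21-20=54; pred: 19+20-7=32
Step 3: prey: 54+21-34=41; pred: 32+34-12=54
Step 4: prey: 41+16-44=13; pred: 54+44-21=77
Step 5: prey: 13+5-20=0; pred: 77+20-30=67
First extinction: prey at step 5

Answer: 5 prey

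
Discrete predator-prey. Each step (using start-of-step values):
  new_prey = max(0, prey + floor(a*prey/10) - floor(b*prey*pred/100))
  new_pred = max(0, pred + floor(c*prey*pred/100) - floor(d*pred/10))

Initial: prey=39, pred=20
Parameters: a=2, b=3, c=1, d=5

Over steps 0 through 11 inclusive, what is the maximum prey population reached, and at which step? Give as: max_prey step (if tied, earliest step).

Step 1: prey: 39+7-23=23; pred: 20+7-10=17
Step 2: prey: 23+4-11=16; pred: 17+3-8=12
Step 3: prey: 16+3-5=14; pred: 12+1-6=7
Step 4: prey: 14+2-2=14; pred: 7+0-3=4
Step 5: prey: 14+2-1=15; pred: 4+0-2=2
Step 6: prey: 15+3-0=18; pred: 2+0-1=1
Step 7: prey: 18+3-0=21; pred: 1+0-0=1
Step 8: prey: 21+4-0=25; pred: 1+0-0=1
Step 9: prey: 25+5-0=30; pred: 1+0-0=1
Step 10: prey: 30+6-0=36; pred: 1+0-0=1
Step 11: prey: 36+7-1=42; pred: 1+0-0=1
Max prey = 42 at step 11

Answer: 42 11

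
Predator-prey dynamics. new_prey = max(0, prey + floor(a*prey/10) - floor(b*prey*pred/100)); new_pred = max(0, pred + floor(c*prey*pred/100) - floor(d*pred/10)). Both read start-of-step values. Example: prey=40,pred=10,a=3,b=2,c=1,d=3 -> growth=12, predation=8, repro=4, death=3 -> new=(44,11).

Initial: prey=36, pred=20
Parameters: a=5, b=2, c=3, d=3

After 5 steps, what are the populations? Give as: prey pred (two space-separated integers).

Answer: 0 68

Derivation:
Step 1: prey: 36+18-14=40; pred: 20+21-6=35
Step 2: prey: 40+20-28=32; pred: 35+42-10=67
Step 3: prey: 32+16-42=6; pred: 67+64-20=111
Step 4: prey: 6+3-13=0; pred: 111+19-33=97
Step 5: prey: 0+0-0=0; pred: 97+0-29=68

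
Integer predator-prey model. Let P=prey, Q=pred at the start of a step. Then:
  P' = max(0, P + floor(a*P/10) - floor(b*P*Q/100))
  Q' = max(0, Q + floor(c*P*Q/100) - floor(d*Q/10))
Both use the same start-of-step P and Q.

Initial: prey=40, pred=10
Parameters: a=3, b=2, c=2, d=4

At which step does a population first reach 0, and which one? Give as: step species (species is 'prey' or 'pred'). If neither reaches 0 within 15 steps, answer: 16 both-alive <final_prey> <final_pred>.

Step 1: prey: 40+12-8=44; pred: 10+8-4=14
Step 2: prey: 44+13-12=45; pred: 14+12-5=21
Step 3: prey: 45+13-18=40; pred: 21+18-8=31
Step 4: prey: 40+12-24=28; pred: 31+24-12=43
Step 5: prey: 28+8-24=12; pred: 43+24-17=50
Step 6: prey: 12+3-12=3; pred: 50+12-20=42
Step 7: prey: 3+0-2=1; pred: 42+2-16=28
Step 8: prey: 1+0-0=1; pred: 28+0-11=17
Step 9: prey: 1+0-0=1; pred: 17+0-6=11
Step 10: prey: 1+0-0=1; pred: 11+0-4=7
Step 11: prey: 1+0-0=1; pred: 7+0-2=5
Step 12: prey: 1+0-0=1; pred: 5+0-2=3
Step 13: prey: 1+0-0=1; pred: 3+0-1=2
Step 14: prey: 1+0-0=1; pred: 2+0-0=2
Steps 15-15: state stable at prey=1, pred=2 (no change)
No extinction within 15 steps

Answer: 16 both-alive 1 2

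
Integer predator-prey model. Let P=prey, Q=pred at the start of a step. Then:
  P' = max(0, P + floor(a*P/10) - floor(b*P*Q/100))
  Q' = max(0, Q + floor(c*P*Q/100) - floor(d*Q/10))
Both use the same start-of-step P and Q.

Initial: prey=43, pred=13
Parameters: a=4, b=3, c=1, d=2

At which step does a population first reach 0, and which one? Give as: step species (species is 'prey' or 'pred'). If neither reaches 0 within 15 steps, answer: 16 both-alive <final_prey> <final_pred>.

Answer: 16 both-alive 7 5

Derivation:
Step 1: prey: 43+17-16=44; pred: 13+5-2=16
Step 2: prey: 44+17-21=40; pred: 16+7-3=20
Step 3: prey: 40+16-24=32; pred: 20+8-4=24
Step 4: prey: 32+12-23=21; pred: 24+7-4=27
Step 5: prey: 21+8-17=12; pred: 27+5-5=27
Step 6: prey: 12+4-9=7; pred: 27+3-5=25
Step 7: prey: 7+2-5=4; pred: 25+1-5=21
Step 8: prey: 4+1-2=3; pred: 21+0-4=17
Step 9: prey: 3+1-1=3; pred: 17+0-3=14
Step 10: prey: 3+1-1=3; pred: 14+0-2=12
Step 11: prey: 3+1-1=3; pred: 12+0-2=10
Step 12: prey: 3+1-0=4; pred: 10+0-2=8
Step 13: prey: 4+1-0=5; pred: 8+0-1=7
Step 14: prey: 5+2-1=6; pred: 7+0-1=6
Step 15: prey: 6+2-1=7; pred: 6+0-1=5
No extinction within 15 steps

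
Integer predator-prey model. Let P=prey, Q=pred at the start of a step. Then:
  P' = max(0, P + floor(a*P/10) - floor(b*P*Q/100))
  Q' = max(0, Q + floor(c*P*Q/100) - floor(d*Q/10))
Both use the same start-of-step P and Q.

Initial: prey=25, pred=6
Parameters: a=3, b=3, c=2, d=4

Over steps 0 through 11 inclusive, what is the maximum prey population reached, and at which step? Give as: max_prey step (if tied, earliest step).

Answer: 34 4

Derivation:
Step 1: prey: 25+7-4=28; pred: 6+3-2=7
Step 2: prey: 28+8-5=31; pred: 7+3-2=8
Step 3: prey: 31+9-7=33; pred: 8+4-3=9
Step 4: prey: 33+9-8=34; pred: 9+5-3=11
Step 5: prey: 34+10-11=33; pred: 11+7-4=14
Step 6: prey: 33+9-13=29; pred: 14+9-5=18
Step 7: prey: 29+8-15=22; pred: 18+10-7=21
Step 8: prey: 22+6-13=15; pred: 21+9-8=22
Step 9: prey: 15+4-9=10; pred: 22+6-8=20
Step 10: prey: 10+3-6=7; pred: 20+4-8=16
Step 11: prey: 7+2-3=6; pred: 16+2-6=12
Max prey = 34 at step 4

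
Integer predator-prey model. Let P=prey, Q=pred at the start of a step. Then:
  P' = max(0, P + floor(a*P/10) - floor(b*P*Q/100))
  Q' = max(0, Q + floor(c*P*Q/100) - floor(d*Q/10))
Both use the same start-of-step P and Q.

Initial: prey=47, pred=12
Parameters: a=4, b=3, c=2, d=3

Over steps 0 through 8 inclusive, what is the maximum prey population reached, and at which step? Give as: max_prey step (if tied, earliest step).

Answer: 49 1

Derivation:
Step 1: prey: 47+18-16=49; pred: 12+11-3=20
Step 2: prey: 49+19-29=39; pred: 20+19-6=33
Step 3: prey: 39+15-38=16; pred: 33+25-9=49
Step 4: prey: 16+6-23=0; pred: 49+15-14=50
Step 5: prey: 0+0-0=0; pred: 50+0-15=35
Step 6: prey: 0+0-0=0; pred: 35+0-10=25
Step 7: prey: 0+0-0=0; pred: 25+0-7=18
Step 8: prey: 0+0-0=0; pred: 18+0-5=13
Max prey = 49 at step 1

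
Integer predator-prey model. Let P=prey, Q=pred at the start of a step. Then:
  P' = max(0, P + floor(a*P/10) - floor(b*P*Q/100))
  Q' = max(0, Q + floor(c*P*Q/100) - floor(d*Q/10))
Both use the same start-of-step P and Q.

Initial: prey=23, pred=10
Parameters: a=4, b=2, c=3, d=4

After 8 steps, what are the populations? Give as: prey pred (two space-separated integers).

Answer: 0 28

Derivation:
Step 1: prey: 23+9-4=28; pred: 10+6-4=12
Step 2: prey: 28+11-6=33; pred: 12+10-4=18
Step 3: prey: 33+13-11=35; pred: 18+17-7=28
Step 4: prey: 35+14-19=30; pred: 28+29-11=46
Step 5: prey: 30+12-27=15; pred: 46+41-18=69
Step 6: prey: 15+6-20=1; pred: 69+31-27=73
Step 7: prey: 1+0-1=0; pred: 73+2-29=46
Step 8: prey: 0+0-0=0; pred: 46+0-18=28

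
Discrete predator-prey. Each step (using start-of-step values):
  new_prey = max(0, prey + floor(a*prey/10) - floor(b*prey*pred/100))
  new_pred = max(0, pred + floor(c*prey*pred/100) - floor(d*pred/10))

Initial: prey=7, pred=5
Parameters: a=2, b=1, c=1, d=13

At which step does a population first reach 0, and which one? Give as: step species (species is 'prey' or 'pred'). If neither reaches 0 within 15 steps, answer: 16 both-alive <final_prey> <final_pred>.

Answer: 1 pred

Derivation:
Step 1: prey: 7+1-0=8; pred: 5+0-6=0
First extinction: pred at step 1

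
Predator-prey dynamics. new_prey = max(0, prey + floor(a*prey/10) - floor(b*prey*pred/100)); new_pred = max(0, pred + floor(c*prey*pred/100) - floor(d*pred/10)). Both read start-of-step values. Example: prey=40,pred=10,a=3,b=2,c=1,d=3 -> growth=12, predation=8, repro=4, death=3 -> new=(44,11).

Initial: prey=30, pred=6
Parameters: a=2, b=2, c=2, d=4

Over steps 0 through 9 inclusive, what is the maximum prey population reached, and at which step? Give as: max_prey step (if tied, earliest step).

Step 1: prey: 30+6-3=33; pred: 6+3-2=7
Step 2: prey: 33+6-4=35; pred: 7+4-2=9
Step 3: prey: 35+7-6=36; pred: 9+6-3=12
Step 4: prey: 36+7-8=35; pred: 12+8-4=16
Step 5: prey: 35+7-11=31; pred: 16+11-6=21
Step 6: prey: 31+6-13=24; pred: 21+13-8=26
Step 7: prey: 24+4-12=16; pred: 26+12-10=28
Step 8: prey: 16+3-8=11; pred: 28+8-11=25
Step 9: prey: 11+2-5=8; pred: 25+5-10=20
Max prey = 36 at step 3

Answer: 36 3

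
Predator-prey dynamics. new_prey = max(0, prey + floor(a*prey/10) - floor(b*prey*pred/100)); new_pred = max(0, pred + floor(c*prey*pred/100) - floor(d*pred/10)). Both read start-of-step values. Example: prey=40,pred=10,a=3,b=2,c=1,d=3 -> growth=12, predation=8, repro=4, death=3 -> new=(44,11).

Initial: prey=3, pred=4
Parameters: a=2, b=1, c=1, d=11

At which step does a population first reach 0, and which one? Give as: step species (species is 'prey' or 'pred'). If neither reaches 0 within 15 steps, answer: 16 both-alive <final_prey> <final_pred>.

Answer: 1 pred

Derivation:
Step 1: prey: 3+0-0=3; pred: 4+0-4=0
First extinction: pred at step 1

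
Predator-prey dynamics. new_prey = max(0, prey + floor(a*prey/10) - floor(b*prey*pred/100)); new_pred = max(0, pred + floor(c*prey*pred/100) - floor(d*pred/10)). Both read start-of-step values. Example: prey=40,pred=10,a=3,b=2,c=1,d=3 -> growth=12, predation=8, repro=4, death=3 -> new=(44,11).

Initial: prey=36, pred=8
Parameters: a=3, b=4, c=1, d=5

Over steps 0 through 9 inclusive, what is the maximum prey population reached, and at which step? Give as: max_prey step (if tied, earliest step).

Answer: 105 9

Derivation:
Step 1: prey: 36+10-11=35; pred: 8+2-4=6
Step 2: prey: 35+10-8=37; pred: 6+2-3=5
Step 3: prey: 37+11-7=41; pred: 5+1-2=4
Step 4: prey: 41+12-6=47; pred: 4+1-2=3
Step 5: prey: 47+14-5=56; pred: 3+1-1=3
Step 6: prey: 56+16-6=66; pred: 3+1-1=3
Step 7: prey: 66+19-7=78; pred: 3+1-1=3
Step 8: prey: 78+23-9=92; pred: 3+2-1=4
Step 9: prey: 92+27-14=105; pred: 4+3-2=5
Max prey = 105 at step 9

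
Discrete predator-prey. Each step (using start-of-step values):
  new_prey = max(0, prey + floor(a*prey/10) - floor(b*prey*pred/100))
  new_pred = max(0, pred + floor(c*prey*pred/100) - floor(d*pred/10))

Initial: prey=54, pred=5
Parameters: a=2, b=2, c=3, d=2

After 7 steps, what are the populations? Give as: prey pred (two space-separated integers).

Answer: 0 72

Derivation:
Step 1: prey: 54+10-5=59; pred: 5+8-1=12
Step 2: prey: 59+11-14=56; pred: 12+21-2=31
Step 3: prey: 56+11-34=33; pred: 31+52-6=77
Step 4: prey: 33+6-50=0; pred: 77+76-15=138
Step 5: prey: 0+0-0=0; pred: 138+0-27=111
Step 6: prey: 0+0-0=0; pred: 111+0-22=89
Step 7: prey: 0+0-0=0; pred: 89+0-17=72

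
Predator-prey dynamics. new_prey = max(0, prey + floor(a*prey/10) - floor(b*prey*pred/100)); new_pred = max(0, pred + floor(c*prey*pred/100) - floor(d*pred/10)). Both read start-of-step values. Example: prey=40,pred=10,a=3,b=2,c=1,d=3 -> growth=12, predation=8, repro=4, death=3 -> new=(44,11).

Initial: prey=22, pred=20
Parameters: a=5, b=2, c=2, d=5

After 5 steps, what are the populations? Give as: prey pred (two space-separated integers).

Step 1: prey: 22+11-8=25; pred: 20+8-10=18
Step 2: prey: 25+12-9=28; pred: 18+9-9=18
Step 3: prey: 28+14-10=32; pred: 18+10-9=19
Step 4: prey: 32+16-12=36; pred: 19+12-9=22
Step 5: prey: 36+18-15=39; pred: 22+15-11=26

Answer: 39 26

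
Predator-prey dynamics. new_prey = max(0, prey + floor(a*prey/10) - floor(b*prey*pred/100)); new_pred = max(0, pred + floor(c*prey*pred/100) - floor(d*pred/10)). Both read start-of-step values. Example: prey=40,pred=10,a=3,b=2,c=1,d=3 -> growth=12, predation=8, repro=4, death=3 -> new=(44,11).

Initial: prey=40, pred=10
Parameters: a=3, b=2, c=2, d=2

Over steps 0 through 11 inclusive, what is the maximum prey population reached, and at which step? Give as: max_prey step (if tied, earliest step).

Step 1: prey: 40+12-8=44; pred: 10+8-2=16
Step 2: prey: 44+13-14=43; pred: 16+14-3=27
Step 3: prey: 43+12-23=32; pred: 27+23-5=45
Step 4: prey: 32+9-28=13; pred: 45+28-9=64
Step 5: prey: 13+3-16=0; pred: 64+16-12=68
Step 6: prey: 0+0-0=0; pred: 68+0-13=55
Step 7: prey: 0+0-0=0; pred: 55+0-11=44
Step 8: prey: 0+0-0=0; pred: 44+0-8=36
Step 9: prey: 0+0-0=0; pred: 36+0-7=29
Step 10: prey: 0+0-0=0; pred: 29+0-5=24
Step 11: prey: 0+0-0=0; pred: 24+0-4=20
Max prey = 44 at step 1

Answer: 44 1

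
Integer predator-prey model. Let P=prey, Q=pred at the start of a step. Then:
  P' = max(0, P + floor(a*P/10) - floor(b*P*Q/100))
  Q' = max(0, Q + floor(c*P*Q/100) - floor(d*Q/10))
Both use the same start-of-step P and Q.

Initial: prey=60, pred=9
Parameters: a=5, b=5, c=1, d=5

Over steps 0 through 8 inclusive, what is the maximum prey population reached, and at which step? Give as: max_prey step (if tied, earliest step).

Answer: 63 1

Derivation:
Step 1: prey: 60+30-27=63; pred: 9+5-4=10
Step 2: prey: 63+31-31=63; pred: 10+6-5=11
Step 3: prey: 63+31-34=60; pred: 11+6-5=12
Step 4: prey: 60+30-36=54; pred: 12+7-6=13
Step 5: prey: 54+27-35=46; pred: 13+7-6=14
Step 6: prey: 46+23-32=37; pred: 14+6-7=13
Step 7: prey: 37+18-24=31; pred: 13+4-6=11
Step 8: prey: 31+15-17=29; pred: 11+3-5=9
Max prey = 63 at step 1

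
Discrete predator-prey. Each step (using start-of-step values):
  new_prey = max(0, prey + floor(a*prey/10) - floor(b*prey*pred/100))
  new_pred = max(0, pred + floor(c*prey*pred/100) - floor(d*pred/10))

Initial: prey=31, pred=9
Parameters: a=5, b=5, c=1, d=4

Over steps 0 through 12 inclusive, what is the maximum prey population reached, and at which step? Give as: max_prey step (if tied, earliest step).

Answer: 66 7

Derivation:
Step 1: prey: 31+15-13=33; pred: 9+2-3=8
Step 2: prey: 33+16-13=36; pred: 8+2-3=7
Step 3: prey: 36+18-12=42; pred: 7+2-2=7
Step 4: prey: 42+21-14=49; pred: 7+2-2=7
Step 5: prey: 49+24-17=56; pred: 7+3-2=8
Step 6: prey: 56+28-22=62; pred: 8+4-3=9
Step 7: prey: 62+31-27=66; pred: 9+5-3=11
Step 8: prey: 66+33-36=63; pred: 11+7-4=14
Step 9: prey: 63+31-44=50; pred: 14+8-5=17
Step 10: prey: 50+25-42=33; pred: 17+8-6=19
Step 11: prey: 33+16-31=18; pred: 19+6-7=18
Step 12: prey: 18+9-16=11; pred: 18+3-7=14
Max prey = 66 at step 7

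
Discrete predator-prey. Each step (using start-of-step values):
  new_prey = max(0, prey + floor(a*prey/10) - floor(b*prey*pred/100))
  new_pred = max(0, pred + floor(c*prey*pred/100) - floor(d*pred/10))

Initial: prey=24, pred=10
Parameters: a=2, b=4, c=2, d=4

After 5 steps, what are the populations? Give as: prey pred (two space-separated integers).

Answer: 10 6

Derivation:
Step 1: prey: 24+4-9=19; pred: 10+4-4=10
Step 2: prey: 19+3-7=15; pred: 10+3-4=9
Step 3: prey: 15+3-5=13; pred: 9+2-3=8
Step 4: prey: 13+2-4=11; pred: 8+2-3=7
Step 5: prey: 11+2-3=10; pred: 7+1-2=6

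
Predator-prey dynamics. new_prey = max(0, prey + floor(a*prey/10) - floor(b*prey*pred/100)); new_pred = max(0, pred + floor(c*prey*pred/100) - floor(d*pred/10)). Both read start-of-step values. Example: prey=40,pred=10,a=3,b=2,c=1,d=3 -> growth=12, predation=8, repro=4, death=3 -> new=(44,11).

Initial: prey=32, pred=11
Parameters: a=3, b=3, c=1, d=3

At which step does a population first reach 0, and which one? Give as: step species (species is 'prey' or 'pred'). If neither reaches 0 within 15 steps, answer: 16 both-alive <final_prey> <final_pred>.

Answer: 16 both-alive 30 11

Derivation:
Step 1: prey: 32+9-10=31; pred: 11+3-3=11
Step 2: prey: 31+9-10=30; pred: 11+3-3=11
Step 3: prey: 30+9-9=30; pred: 11+3-3=11
Steps 4-15: state stable at prey=30, pred=11 (no change)
No extinction within 15 steps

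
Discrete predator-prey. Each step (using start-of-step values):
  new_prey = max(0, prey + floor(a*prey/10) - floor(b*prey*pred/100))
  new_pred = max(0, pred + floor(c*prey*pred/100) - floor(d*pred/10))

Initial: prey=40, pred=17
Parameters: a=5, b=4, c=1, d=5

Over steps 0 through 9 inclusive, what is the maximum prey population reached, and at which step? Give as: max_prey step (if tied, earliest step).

Step 1: prey: 40+20-27=33; pred: 17+6-8=15
Step 2: prey: 33+16-19=30; pred: 15+4-7=12
Step 3: prey: 30+15-14=31; pred: 12+3-6=9
Step 4: prey: 31+15-11=35; pred: 9+2-4=7
Step 5: prey: 35+17-9=43; pred: 7+2-3=6
Step 6: prey: 43+21-10=54; pred: 6+2-3=5
Step 7: prey: 54+27-10=71; pred: 5+2-2=5
Step 8: prey: 71+35-14=92; pred: 5+3-2=6
Step 9: prey: 92+46-22=116; pred: 6+5-3=8
Max prey = 116 at step 9

Answer: 116 9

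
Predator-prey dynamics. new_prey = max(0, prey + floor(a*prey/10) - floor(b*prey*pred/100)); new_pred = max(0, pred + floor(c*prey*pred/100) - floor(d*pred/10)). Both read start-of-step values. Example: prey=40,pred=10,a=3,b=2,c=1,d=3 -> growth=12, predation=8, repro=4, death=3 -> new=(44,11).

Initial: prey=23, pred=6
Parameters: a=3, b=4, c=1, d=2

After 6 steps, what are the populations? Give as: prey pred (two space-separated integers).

Step 1: prey: 23+6-5=24; pred: 6+1-1=6
Step 2: prey: 24+7-5=26; pred: 6+1-1=6
Step 3: prey: 26+7-6=27; pred: 6+1-1=6
Step 4: prey: 27+8-6=29; pred: 6+1-1=6
Step 5: prey: 29+8-6=31; pred: 6+1-1=6
Step 6: prey: 31+9-7=33; pred: 6+1-1=6

Answer: 33 6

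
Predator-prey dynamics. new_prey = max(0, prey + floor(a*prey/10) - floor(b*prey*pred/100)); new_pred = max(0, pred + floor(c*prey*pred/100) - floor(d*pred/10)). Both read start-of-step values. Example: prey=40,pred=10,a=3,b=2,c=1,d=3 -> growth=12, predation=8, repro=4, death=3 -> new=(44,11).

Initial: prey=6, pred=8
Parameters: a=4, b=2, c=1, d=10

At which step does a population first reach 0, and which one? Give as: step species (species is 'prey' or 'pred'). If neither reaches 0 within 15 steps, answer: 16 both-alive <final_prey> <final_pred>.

Step 1: prey: 6+2-0=8; pred: 8+0-8=0
First extinction: pred at step 1

Answer: 1 pred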